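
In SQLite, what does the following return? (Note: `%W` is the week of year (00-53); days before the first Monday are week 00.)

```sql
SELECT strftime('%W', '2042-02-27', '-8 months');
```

25

First apply '-8 months': 2042-02-27 → 2041-06-27.
2041-06-27 is a Thursday. SQLite's %W counts Mondays since the year started; the result is 25.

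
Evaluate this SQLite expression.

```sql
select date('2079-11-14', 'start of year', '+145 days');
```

`start of year` rewinds 2079-11-14 to 2079-01-01.
Applying '+145 days' to 2079-01-01: counting 145 days forward gives 2079-05-26.

2079-05-26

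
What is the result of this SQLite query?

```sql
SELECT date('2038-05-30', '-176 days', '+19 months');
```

2039-07-05

Applying '-176 days' to 2038-05-30: counting 176 days back gives 2037-12-05.
Adding +19 months to 2037-12-05 gives 2039-07-05.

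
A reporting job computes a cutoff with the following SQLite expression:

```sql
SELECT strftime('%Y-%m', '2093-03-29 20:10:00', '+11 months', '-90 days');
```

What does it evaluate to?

2093-12

First apply '+11 months', '-90 days': 2093-03-29 20:10:00 → 2093-12-01 20:10:00.
`%Y-%m` extracts the year-month: 2093-12.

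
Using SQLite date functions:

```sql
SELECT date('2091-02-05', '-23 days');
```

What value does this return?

2091-01-13

Going back 5 days from 2091-02-05 reaches 2091-01-31 (last day of January, 31 days).
Going back 18 days within January lands on 2091-01-13.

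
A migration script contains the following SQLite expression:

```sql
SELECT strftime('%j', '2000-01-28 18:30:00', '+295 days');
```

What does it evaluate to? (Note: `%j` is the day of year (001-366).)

First apply '+295 days': 2000-01-28 18:30:00 → 2000-11-18 18:30:00.
Day-of-year for 2000-11-18: days since 2000-01-01 inclusive = 323, zero-padded to 323.

323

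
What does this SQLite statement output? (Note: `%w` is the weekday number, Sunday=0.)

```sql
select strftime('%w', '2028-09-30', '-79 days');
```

4

First apply '-79 days': 2028-09-30 → 2028-07-13.
2028-07-13 is a Thursday; with Sunday=0 that is 4.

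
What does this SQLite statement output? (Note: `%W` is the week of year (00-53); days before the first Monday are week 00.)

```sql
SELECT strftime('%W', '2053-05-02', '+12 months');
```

First apply '+12 months': 2053-05-02 → 2054-05-02.
2054-05-02 is a Saturday. SQLite's %W counts Mondays since the year started; the result is 17.

17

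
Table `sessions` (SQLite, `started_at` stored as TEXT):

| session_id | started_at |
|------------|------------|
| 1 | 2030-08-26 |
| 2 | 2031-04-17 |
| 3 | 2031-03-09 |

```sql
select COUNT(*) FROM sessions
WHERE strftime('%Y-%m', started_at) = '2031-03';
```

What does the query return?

Rows with year-month 2031-03: 2031-03-09 → 1.

1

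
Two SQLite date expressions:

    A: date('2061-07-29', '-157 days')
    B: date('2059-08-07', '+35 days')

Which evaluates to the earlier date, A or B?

B

A = 2061-02-22.
B = 2059-09-11.
B is earlier.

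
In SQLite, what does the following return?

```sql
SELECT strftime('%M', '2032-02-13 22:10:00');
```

`%M` extracts the 2-digit minute: 10.

10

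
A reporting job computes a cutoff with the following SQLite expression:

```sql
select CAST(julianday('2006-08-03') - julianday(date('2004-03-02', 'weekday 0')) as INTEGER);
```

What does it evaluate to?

`weekday 0` advances to the next Sunday; 2004-03-02 is a Tuesday, so it moves forward to 2004-03-07.
24 days remain in March 2004 after the 7th (31 − 7).
Full months from April 2004 through July 2006 contribute their day counts.
Then 3 days into August 2006.
Total: 24 + 30 + 31 + 30 + 31 + 31 + 30 + 31 + 30 + 31 + 31 + 28 + 31 + 30 + 31 + 30 + 31 + 31 + 30 + 31 + 30 + 31 + 31 + 28 + 31 + 30 + 31 + 30 + 31 + 3 = 879.

879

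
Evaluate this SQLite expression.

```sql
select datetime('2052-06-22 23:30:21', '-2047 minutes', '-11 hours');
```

2052-06-21 02:23:21

2047 minutes = 34h 7m; -2047 minutes from 2052-06-22 23:30:21 is 2052-06-21 13:23:21 (crosses midnight).
-11 hours from 2052-06-21 13:23:21 is 2052-06-21 02:23:21.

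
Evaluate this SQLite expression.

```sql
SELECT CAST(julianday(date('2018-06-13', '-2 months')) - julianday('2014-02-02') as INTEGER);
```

Adding -2 months to 2018-06-13 gives 2018-04-13.
26 days remain in February 2014 after the 2nd (28 − 2).
Full months from March 2014 through March 2018 contribute their day counts.
Then 13 days into April 2018.
Total: 26 + 31 + 30 + 31 + 30 + 31 + 31 + 30 + 31 + 30 + 31 + 31 + 28 + 31 + 30 + 31 + 30 + 31 + 31 + 30 + 31 + 30 + 31 + 31 + 29 + 31 + 30 + 31 + 30 + 31 + 31 + 30 + 31 + 30 + 31 + 31 + 28 + 31 + 30 + 31 + 30 + 31 + 31 + 30 + 31 + 30 + 31 + 31 + 28 + 31 + 13 = 1531.

1531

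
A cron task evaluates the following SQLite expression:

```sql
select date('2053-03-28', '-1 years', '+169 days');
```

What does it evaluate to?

Adding -1 year to 2053-03-28 gives 2052-03-28.
Applying '+169 days' to 2052-03-28: counting 169 days forward gives 2052-09-13.

2052-09-13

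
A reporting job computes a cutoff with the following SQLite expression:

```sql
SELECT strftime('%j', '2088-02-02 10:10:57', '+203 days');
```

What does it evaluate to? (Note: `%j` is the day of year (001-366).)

236

First apply '+203 days': 2088-02-02 10:10:57 → 2088-08-23 10:10:57.
Day-of-year for 2088-08-23: days since 2088-01-01 inclusive = 236, zero-padded to 236.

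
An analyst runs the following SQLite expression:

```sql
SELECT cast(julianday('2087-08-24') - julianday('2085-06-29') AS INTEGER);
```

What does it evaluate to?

1 day remains in June 2085 after the 29th (30 − 29).
Full months from July 2085 through July 2087 contribute their day counts.
Then 24 days into August 2087.
Total: 1 + 31 + 31 + 30 + 31 + 30 + 31 + 31 + 28 + 31 + 30 + 31 + 30 + 31 + 31 + 30 + 31 + 30 + 31 + 31 + 28 + 31 + 30 + 31 + 30 + 31 + 24 = 786.

786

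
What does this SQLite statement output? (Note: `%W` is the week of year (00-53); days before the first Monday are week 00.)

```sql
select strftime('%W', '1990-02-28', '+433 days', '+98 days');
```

First apply '+433 days', '+98 days': 1990-02-28 → 1991-08-13.
1991-08-13 is a Tuesday. SQLite's %W counts Mondays since the year started; the result is 32.

32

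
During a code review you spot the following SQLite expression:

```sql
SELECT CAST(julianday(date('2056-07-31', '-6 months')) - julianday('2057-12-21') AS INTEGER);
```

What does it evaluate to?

Adding -6 months to 2056-07-31 gives 2056-01-31.
0 days remain in January 2056 after the 31st (31 − 31).
Full months from February 2056 through November 2057 contribute their day counts.
Then 21 days into December 2057.
Total: 0 + 29 + 31 + 30 + 31 + 30 + 31 + 31 + 30 + 31 + 30 + 31 + 31 + 28 + 31 + 30 + 31 + 30 + 31 + 31 + 30 + 31 + 30 + 21 = 690.
The subtraction is earlier − later, so the result is −690 → -690.

-690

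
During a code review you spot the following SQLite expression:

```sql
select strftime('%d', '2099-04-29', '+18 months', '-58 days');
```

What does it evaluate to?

01

First apply '+18 months', '-58 days': 2099-04-29 → 2100-09-01.
`%d` extracts the 2-digit day of month: 01.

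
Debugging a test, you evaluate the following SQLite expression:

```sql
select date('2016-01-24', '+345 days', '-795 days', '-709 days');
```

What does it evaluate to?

2012-11-21

Applying '+345 days' to 2016-01-24: counting 345 days forward gives 2017-01-03.
Applying '-795 days' to 2017-01-03: counting 795 days back gives 2014-10-31.
Applying '-709 days' to 2014-10-31: counting 709 days back gives 2012-11-21.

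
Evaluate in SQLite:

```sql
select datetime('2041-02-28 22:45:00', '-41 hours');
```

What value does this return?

-41 hours from 2041-02-28 22:45:00 is 2041-02-27 05:45:00 (crosses midnight).

2041-02-27 05:45:00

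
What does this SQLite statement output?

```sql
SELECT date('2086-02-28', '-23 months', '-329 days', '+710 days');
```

Adding -23 months to 2086-02-28 gives 2084-03-28.
Applying '-329 days' to 2084-03-28: counting 329 days back gives 2083-05-04.
Applying '+710 days' to 2083-05-04: counting 710 days forward gives 2085-04-13.

2085-04-13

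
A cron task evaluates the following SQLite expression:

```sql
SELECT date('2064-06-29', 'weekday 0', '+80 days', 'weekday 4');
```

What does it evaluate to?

`weekday 0` advances to the next Sunday; 2064-06-29 is already a Sunday, so it stays at 2064-06-29.
Applying '+80 days' to 2064-06-29: counting 80 days forward gives 2064-09-17.
`weekday 4` advances to the next Thursday; 2064-09-17 is a Wednesday, so it moves forward to 2064-09-18.

2064-09-18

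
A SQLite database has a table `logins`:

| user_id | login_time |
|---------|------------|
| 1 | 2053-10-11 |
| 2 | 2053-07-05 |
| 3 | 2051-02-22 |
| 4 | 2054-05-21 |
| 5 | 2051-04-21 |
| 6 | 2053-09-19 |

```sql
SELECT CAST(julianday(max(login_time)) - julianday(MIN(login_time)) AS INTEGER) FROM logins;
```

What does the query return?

1184

MIN = 2051-02-22, MAX = 2054-05-21.
6 days remain in February 2051 after the 22nd (28 − 22).
Full months from March 2051 through April 2054 contribute their day counts.
Then 21 days into May 2054.
Total: 6 + 31 + 30 + 31 + 30 + 31 + 31 + 30 + 31 + 30 + 31 + 31 + 29 + 31 + 30 + 31 + 30 + 31 + 31 + 30 + 31 + 30 + 31 + 31 + 28 + 31 + 30 + 31 + 30 + 31 + 31 + 30 + 31 + 30 + 31 + 31 + 28 + 31 + 30 + 21 = 1184.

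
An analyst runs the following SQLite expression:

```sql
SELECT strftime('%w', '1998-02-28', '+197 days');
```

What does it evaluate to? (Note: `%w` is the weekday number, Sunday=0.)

First apply '+197 days': 1998-02-28 → 1998-09-13.
1998-09-13 is a Sunday; with Sunday=0 that is 0.

0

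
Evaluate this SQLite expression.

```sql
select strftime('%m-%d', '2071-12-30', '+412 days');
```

First apply '+412 days': 2071-12-30 → 2073-02-14.
`%m-%d` extracts the month-day: 02-14.

02-14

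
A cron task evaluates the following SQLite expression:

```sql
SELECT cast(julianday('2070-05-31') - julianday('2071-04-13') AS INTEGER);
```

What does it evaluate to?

-317

0 days remain in May 2070 after the 31st (31 − 31).
Full months from June 2070 through March 2071 contribute their day counts.
Then 13 days into April 2071.
Total: 0 + 30 + 31 + 31 + 30 + 31 + 30 + 31 + 31 + 28 + 31 + 13 = 317.
The subtraction is earlier − later, so the result is −317 → -317.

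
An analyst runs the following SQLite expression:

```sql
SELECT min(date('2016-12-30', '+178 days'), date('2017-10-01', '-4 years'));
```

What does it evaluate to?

2013-10-01

date('2016-12-30', '+178 days') → 2017-06-26.
date('2017-10-01', '-4 years') → 2013-10-01.
Earlier of the two is 2013-10-01.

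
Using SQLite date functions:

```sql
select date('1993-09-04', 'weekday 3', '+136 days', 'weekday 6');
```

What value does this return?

1994-01-22

`weekday 3` advances to the next Wednesday; 1993-09-04 is a Saturday, so it moves forward to 1993-09-08.
Applying '+136 days' to 1993-09-08: counting 136 days forward gives 1994-01-22.
`weekday 6` advances to the next Saturday; 1994-01-22 is already a Saturday, so it stays at 1994-01-22.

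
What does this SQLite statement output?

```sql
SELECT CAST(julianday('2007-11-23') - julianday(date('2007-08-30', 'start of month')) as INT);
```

114

`start of month` rewinds 2007-08-30 to 2007-08-01.
30 days remain in August 2007 after the 1st (31 − 1).
September 2007: 30 days.
October 2007: 31 days.
Then 23 days into November 2007.
Total: 30 + 30 + 31 + 23 = 114.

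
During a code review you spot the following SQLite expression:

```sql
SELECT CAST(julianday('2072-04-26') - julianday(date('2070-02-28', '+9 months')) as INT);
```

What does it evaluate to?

Adding +9 months to 2070-02-28 gives 2070-11-28.
2 days remain in November 2070 after the 28th (30 − 28).
Full months from December 2070 through March 2072 contribute their day counts.
Then 26 days into April 2072.
Total: 2 + 31 + 31 + 28 + 31 + 30 + 31 + 30 + 31 + 31 + 30 + 31 + 30 + 31 + 31 + 29 + 31 + 26 = 515.

515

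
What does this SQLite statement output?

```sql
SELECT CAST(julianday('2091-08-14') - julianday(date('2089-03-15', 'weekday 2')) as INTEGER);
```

`weekday 2` advances to the next Tuesday; 2089-03-15 is already a Tuesday, so it stays at 2089-03-15.
16 days remain in March 2089 after the 15th (31 − 15).
Full months from April 2089 through July 2091 contribute their day counts.
Then 14 days into August 2091.
Total: 16 + 30 + 31 + 30 + 31 + 31 + 30 + 31 + 30 + 31 + 31 + 28 + 31 + 30 + 31 + 30 + 31 + 31 + 30 + 31 + 30 + 31 + 31 + 28 + 31 + 30 + 31 + 30 + 31 + 14 = 882.

882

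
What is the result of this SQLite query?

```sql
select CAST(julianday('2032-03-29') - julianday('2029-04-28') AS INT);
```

2 days remain in April 2029 after the 28th (30 − 28).
Full months from May 2029 through February 2032 contribute their day counts.
Then 29 days into March 2032.
Total: 2 + 31 + 30 + 31 + 31 + 30 + 31 + 30 + 31 + 31 + 28 + 31 + 30 + 31 + 30 + 31 + 31 + 30 + 31 + 30 + 31 + 31 + 28 + 31 + 30 + 31 + 30 + 31 + 31 + 30 + 31 + 30 + 31 + 31 + 29 + 29 = 1066.

1066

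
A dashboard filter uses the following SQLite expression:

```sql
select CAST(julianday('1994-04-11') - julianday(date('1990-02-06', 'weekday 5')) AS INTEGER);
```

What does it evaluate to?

1522

`weekday 5` advances to the next Friday; 1990-02-06 is a Tuesday, so it moves forward to 1990-02-09.
19 days remain in February 1990 after the 9th (28 − 9).
Full months from March 1990 through March 1994 contribute their day counts.
Then 11 days into April 1994.
Total: 19 + 31 + 30 + 31 + 30 + 31 + 31 + 30 + 31 + 30 + 31 + 31 + 28 + 31 + 30 + 31 + 30 + 31 + 31 + 30 + 31 + 30 + 31 + 31 + 29 + 31 + 30 + 31 + 30 + 31 + 31 + 30 + 31 + 30 + 31 + 31 + 28 + 31 + 30 + 31 + 30 + 31 + 31 + 30 + 31 + 30 + 31 + 31 + 28 + 31 + 11 = 1522.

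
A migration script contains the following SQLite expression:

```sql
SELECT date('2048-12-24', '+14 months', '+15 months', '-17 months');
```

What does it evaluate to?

Adding +14 months to 2048-12-24 gives 2050-02-24.
Adding +15 months to 2050-02-24 gives 2051-05-24.
Adding -17 months to 2051-05-24 gives 2049-12-24.

2049-12-24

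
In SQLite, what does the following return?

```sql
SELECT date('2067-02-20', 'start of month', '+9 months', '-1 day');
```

`start of month` rewinds 2067-02-20 to 2067-02-01.
Adding +9 months to 2067-02-01 gives 2067-11-01.
Going back 1 day from 2067-11-01 reaches 2067-10-31 (last day of October, 31 days).

2067-10-31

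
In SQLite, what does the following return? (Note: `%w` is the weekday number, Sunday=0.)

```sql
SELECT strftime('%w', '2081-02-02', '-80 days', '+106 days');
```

First apply '-80 days', '+106 days': 2081-02-02 → 2081-02-28.
2081-02-28 is a Friday; with Sunday=0 that is 5.

5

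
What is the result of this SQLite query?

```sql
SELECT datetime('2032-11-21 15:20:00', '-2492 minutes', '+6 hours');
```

2032-11-20 03:48:00

2492 minutes = 41h 32m; -2492 minutes from 2032-11-21 15:20:00 is 2032-11-19 21:48:00 (crosses midnight).
+6 hours from 2032-11-19 21:48:00 is 2032-11-20 03:48:00 (crosses midnight).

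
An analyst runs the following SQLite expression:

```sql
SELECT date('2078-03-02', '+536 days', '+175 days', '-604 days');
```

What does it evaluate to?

Applying '+536 days' to 2078-03-02: counting 536 days forward gives 2079-08-20.
Applying '+175 days' to 2079-08-20: counting 175 days forward gives 2080-02-11.
Applying '-604 days' to 2080-02-11: counting 604 days back gives 2078-06-17.

2078-06-17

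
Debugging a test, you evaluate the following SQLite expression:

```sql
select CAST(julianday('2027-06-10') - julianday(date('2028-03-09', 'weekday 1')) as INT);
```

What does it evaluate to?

-277

`weekday 1` advances to the next Monday; 2028-03-09 is a Thursday, so it moves forward to 2028-03-13.
20 days remain in June 2027 after the 10th (30 − 10).
Full months from July 2027 through February 2028 contribute their day counts.
Then 13 days into March 2028.
Total: 20 + 31 + 31 + 30 + 31 + 30 + 31 + 31 + 29 + 13 = 277.
The subtraction is earlier − later, so the result is −277 → -277.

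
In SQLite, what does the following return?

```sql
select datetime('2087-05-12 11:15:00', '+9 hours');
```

+9 hours from 2087-05-12 11:15:00 is 2087-05-12 20:15:00.

2087-05-12 20:15:00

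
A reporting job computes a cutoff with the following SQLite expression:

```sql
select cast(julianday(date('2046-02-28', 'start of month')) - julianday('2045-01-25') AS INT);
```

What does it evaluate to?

372

`start of month` rewinds 2046-02-28 to 2046-02-01.
6 days remain in January 2045 after the 25th (31 − 25).
Full months from February 2045 through January 2046 contribute their day counts.
Then 1 day into February 2046.
Total: 6 + 28 + 31 + 30 + 31 + 30 + 31 + 31 + 30 + 31 + 30 + 31 + 31 + 1 = 372.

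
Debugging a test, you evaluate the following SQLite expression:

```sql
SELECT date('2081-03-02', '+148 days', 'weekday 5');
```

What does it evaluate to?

2081-08-01

Applying '+148 days' to 2081-03-02: counting 148 days forward gives 2081-07-28.
`weekday 5` advances to the next Friday; 2081-07-28 is a Monday, so it moves forward to 2081-08-01.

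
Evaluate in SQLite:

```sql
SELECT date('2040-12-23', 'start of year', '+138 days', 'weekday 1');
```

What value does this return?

2040-05-21

`start of year` rewinds 2040-12-23 to 2040-01-01.
Applying '+138 days' to 2040-01-01: counting 138 days forward gives 2040-05-18.
`weekday 1` advances to the next Monday; 2040-05-18 is a Friday, so it moves forward to 2040-05-21.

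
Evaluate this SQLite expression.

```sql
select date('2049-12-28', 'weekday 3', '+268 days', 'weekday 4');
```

`weekday 3` advances to the next Wednesday; 2049-12-28 is a Tuesday, so it moves forward to 2049-12-29.
Applying '+268 days' to 2049-12-29: counting 268 days forward gives 2050-09-23.
`weekday 4` advances to the next Thursday; 2050-09-23 is a Friday, so it moves forward to 2050-09-29.

2050-09-29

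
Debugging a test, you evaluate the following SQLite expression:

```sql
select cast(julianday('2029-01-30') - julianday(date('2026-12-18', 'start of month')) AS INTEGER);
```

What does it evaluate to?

791

`start of month` rewinds 2026-12-18 to 2026-12-01.
30 days remain in December 2026 after the 1st (31 − 1).
Full months from January 2027 through December 2028 contribute their day counts.
Then 30 days into January 2029.
Total: 30 + 31 + 28 + 31 + 30 + 31 + 30 + 31 + 31 + 30 + 31 + 30 + 31 + 31 + 29 + 31 + 30 + 31 + 30 + 31 + 31 + 30 + 31 + 30 + 31 + 30 = 791.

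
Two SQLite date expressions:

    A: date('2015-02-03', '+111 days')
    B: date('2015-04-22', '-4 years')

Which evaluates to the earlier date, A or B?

B

A = 2015-05-25.
B = 2011-04-22.
B is earlier.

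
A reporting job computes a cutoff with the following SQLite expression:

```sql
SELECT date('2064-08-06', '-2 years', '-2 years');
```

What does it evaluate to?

2060-08-06

Adding -2 years to 2064-08-06 gives 2062-08-06.
Adding -2 years to 2062-08-06 gives 2060-08-06.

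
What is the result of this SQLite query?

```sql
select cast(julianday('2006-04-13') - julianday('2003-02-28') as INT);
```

0 days remain in February 2003 after the 28th (28 − 28).
Full months from March 2003 through March 2006 contribute their day counts.
Then 13 days into April 2006.
Total: 0 + 31 + 30 + 31 + 30 + 31 + 31 + 30 + 31 + 30 + 31 + 31 + 29 + 31 + 30 + 31 + 30 + 31 + 31 + 30 + 31 + 30 + 31 + 31 + 28 + 31 + 30 + 31 + 30 + 31 + 31 + 30 + 31 + 30 + 31 + 31 + 28 + 31 + 13 = 1140.

1140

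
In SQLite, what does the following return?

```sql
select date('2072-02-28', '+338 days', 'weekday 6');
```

2073-02-04

Applying '+338 days' to 2072-02-28: counting 338 days forward gives 2073-01-31.
`weekday 6` advances to the next Saturday; 2073-01-31 is a Tuesday, so it moves forward to 2073-02-04.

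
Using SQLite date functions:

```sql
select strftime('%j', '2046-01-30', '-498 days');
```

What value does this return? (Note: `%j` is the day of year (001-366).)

First apply '-498 days': 2046-01-30 → 2044-09-19.
Day-of-year for 2044-09-19: days since 2044-01-01 inclusive = 263, zero-padded to 263.

263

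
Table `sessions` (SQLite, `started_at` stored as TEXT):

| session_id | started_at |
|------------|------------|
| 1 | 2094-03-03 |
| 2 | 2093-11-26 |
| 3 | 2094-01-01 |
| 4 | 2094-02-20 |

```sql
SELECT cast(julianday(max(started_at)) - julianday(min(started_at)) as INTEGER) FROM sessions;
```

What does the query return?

97

MIN = 2093-11-26, MAX = 2094-03-03.
4 days remain in November 2093 after the 26th (30 − 26).
December 2093: 31 days.
January 2094: 31 days.
February 2094: 28 days.
Then 3 days into March 2094.
Total: 4 + 31 + 31 + 28 + 3 = 97.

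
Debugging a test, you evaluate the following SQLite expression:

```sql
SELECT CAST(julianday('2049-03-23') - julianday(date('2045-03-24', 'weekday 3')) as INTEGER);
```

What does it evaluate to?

`weekday 3` advances to the next Wednesday; 2045-03-24 is a Friday, so it moves forward to 2045-03-29.
2 days remain in March 2045 after the 29th (31 − 29).
Full months from April 2045 through February 2049 contribute their day counts.
Then 23 days into March 2049.
Total: 2 + 30 + 31 + 30 + 31 + 31 + 30 + 31 + 30 + 31 + 31 + 28 + 31 + 30 + 31 + 30 + 31 + 31 + 30 + 31 + 30 + 31 + 31 + 28 + 31 + 30 + 31 + 30 + 31 + 31 + 30 + 31 + 30 + 31 + 31 + 29 + 31 + 30 + 31 + 30 + 31 + 31 + 30 + 31 + 30 + 31 + 31 + 28 + 23 = 1455.

1455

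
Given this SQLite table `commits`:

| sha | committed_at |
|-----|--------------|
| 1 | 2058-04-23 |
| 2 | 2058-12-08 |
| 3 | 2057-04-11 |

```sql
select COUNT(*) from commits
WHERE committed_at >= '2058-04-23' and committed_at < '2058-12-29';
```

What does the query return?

Rows in [2058-04-23, 2058-12-29): 2058-04-23, 2058-12-08 → 2 rows.

2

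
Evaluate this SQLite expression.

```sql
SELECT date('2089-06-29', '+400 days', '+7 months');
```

2091-03-03

Applying '+400 days' to 2089-06-29: counting 400 days forward gives 2090-08-03.
Adding +7 months to 2090-08-03 gives 2091-03-03.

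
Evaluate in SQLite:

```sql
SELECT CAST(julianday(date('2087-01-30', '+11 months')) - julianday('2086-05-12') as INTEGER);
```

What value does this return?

597

Adding +11 months to 2087-01-30 gives 2087-12-30.
19 days remain in May 2086 after the 12th (31 − 12).
Full months from June 2086 through November 2087 contribute their day counts.
Then 30 days into December 2087.
Total: 19 + 30 + 31 + 31 + 30 + 31 + 30 + 31 + 31 + 28 + 31 + 30 + 31 + 30 + 31 + 31 + 30 + 31 + 30 + 30 = 597.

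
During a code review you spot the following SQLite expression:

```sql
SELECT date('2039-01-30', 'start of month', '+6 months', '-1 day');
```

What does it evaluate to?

2039-06-30

`start of month` rewinds 2039-01-30 to 2039-01-01.
Adding +6 months to 2039-01-01 gives 2039-07-01.
Going back 1 day from 2039-07-01 reaches 2039-06-30 (last day of June, 30 days).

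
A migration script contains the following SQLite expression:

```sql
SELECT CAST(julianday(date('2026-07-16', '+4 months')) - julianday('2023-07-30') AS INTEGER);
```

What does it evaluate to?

1205

Adding +4 months to 2026-07-16 gives 2026-11-16.
1 day remains in July 2023 after the 30th (31 − 30).
Full months from August 2023 through October 2026 contribute their day counts.
Then 16 days into November 2026.
Total: 1 + 31 + 30 + 31 + 30 + 31 + 31 + 29 + 31 + 30 + 31 + 30 + 31 + 31 + 30 + 31 + 30 + 31 + 31 + 28 + 31 + 30 + 31 + 30 + 31 + 31 + 30 + 31 + 30 + 31 + 31 + 28 + 31 + 30 + 31 + 30 + 31 + 31 + 30 + 31 + 16 = 1205.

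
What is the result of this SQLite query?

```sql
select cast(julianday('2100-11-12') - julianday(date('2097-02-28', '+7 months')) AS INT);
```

Adding +7 months to 2097-02-28 gives 2097-09-28.
2 days remain in September 2097 after the 28th (30 − 28).
Full months from October 2097 through October 2100 contribute their day counts.
Then 12 days into November 2100.
Total: 2 + 31 + 30 + 31 + 31 + 28 + 31 + 30 + 31 + 30 + 31 + 31 + 30 + 31 + 30 + 31 + 31 + 28 + 31 + 30 + 31 + 30 + 31 + 31 + 30 + 31 + 30 + 31 + 31 + 28 + 31 + 30 + 31 + 30 + 31 + 31 + 30 + 31 + 12 = 1140.

1140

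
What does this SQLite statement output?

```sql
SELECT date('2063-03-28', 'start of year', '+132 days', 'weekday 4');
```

2063-05-17

`start of year` rewinds 2063-03-28 to 2063-01-01.
Applying '+132 days' to 2063-01-01: counting 132 days forward gives 2063-05-13.
`weekday 4` advances to the next Thursday; 2063-05-13 is a Sunday, so it moves forward to 2063-05-17.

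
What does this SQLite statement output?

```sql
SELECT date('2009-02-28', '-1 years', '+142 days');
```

2008-07-19

Adding -1 year to 2009-02-28 gives 2008-02-28.
Applying '+142 days' to 2008-02-28: counting 142 days forward gives 2008-07-19.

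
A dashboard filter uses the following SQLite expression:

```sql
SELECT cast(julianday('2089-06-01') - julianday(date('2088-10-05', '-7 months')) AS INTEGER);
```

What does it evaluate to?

Adding -7 months to 2088-10-05 gives 2088-03-05.
26 days remain in March 2088 after the 5th (31 − 5).
Full months from April 2088 through May 2089 contribute their day counts.
Then 1 day into June 2089.
Total: 26 + 30 + 31 + 30 + 31 + 31 + 30 + 31 + 30 + 31 + 31 + 28 + 31 + 30 + 31 + 1 = 453.

453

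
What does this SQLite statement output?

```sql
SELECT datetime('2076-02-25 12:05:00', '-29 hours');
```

-29 hours from 2076-02-25 12:05:00 is 2076-02-24 07:05:00 (crosses midnight).

2076-02-24 07:05:00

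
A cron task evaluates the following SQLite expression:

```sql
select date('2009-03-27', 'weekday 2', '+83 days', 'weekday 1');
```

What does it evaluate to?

`weekday 2` advances to the next Tuesday; 2009-03-27 is a Friday, so it moves forward to 2009-03-31.
Applying '+83 days' to 2009-03-31: counting 83 days forward gives 2009-06-22.
`weekday 1` advances to the next Monday; 2009-06-22 is already a Monday, so it stays at 2009-06-22.

2009-06-22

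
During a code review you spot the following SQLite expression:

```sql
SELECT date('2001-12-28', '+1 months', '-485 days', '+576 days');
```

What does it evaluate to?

2002-04-29

Adding +1 month to 2001-12-28 gives 2002-01-28.
Applying '-485 days' to 2002-01-28: counting 485 days back gives 2000-09-30.
Applying '+576 days' to 2000-09-30: counting 576 days forward gives 2002-04-29.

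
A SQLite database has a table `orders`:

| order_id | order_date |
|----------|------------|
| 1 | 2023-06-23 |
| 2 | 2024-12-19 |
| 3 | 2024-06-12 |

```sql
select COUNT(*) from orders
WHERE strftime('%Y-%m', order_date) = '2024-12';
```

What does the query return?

Rows with year-month 2024-12: 2024-12-19 → 1.

1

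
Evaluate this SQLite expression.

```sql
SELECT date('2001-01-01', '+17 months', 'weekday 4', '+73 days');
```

2002-08-18

Adding +17 months to 2001-01-01 gives 2002-06-01.
`weekday 4` advances to the next Thursday; 2002-06-01 is a Saturday, so it moves forward to 2002-06-06.
Applying '+73 days' to 2002-06-06: counting 73 days forward gives 2002-08-18.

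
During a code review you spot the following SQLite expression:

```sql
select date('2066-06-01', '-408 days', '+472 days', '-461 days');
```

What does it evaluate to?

Applying '-408 days' to 2066-06-01: counting 408 days back gives 2065-04-19.
Applying '+472 days' to 2065-04-19: counting 472 days forward gives 2066-08-04.
Applying '-461 days' to 2066-08-04: counting 461 days back gives 2065-04-30.

2065-04-30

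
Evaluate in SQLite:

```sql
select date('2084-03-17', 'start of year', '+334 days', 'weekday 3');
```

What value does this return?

2084-12-06

`start of year` rewinds 2084-03-17 to 2084-01-01.
Applying '+334 days' to 2084-01-01: counting 334 days forward gives 2084-11-30.
`weekday 3` advances to the next Wednesday; 2084-11-30 is a Thursday, so it moves forward to 2084-12-06.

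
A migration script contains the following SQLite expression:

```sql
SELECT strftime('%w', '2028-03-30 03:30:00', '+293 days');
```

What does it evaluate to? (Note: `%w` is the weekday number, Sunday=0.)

3

First apply '+293 days': 2028-03-30 03:30:00 → 2029-01-17 03:30:00.
2029-01-17 is a Wednesday; with Sunday=0 that is 3.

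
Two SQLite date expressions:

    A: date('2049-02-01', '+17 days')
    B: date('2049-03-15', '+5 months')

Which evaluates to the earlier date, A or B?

A

A = 2049-02-18.
B = 2049-08-15.
A is earlier.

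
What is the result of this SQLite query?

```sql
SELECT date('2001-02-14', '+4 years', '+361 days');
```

Adding +4 years to 2001-02-14 gives 2005-02-14.
Applying '+361 days' to 2005-02-14: counting 361 days forward gives 2006-02-10.

2006-02-10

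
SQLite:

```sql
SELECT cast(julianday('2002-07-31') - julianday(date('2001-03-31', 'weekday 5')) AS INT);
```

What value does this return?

`weekday 5` advances to the next Friday; 2001-03-31 is a Saturday, so it moves forward to 2001-04-06.
24 days remain in April 2001 after the 6th (30 − 6).
Full months from May 2001 through June 2002 contribute their day counts.
Then 31 days into July 2002.
Total: 24 + 31 + 30 + 31 + 31 + 30 + 31 + 30 + 31 + 31 + 28 + 31 + 30 + 31 + 30 + 31 = 481.

481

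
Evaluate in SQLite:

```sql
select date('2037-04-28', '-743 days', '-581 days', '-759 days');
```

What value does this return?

2031-08-15

Applying '-743 days' to 2037-04-28: counting 743 days back gives 2035-04-16.
Applying '-581 days' to 2035-04-16: counting 581 days back gives 2033-09-12.
Applying '-759 days' to 2033-09-12: counting 759 days back gives 2031-08-15.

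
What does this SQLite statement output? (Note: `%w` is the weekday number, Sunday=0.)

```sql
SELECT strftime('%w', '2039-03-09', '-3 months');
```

4

First apply '-3 months': 2039-03-09 → 2038-12-09.
2038-12-09 is a Thursday; with Sunday=0 that is 4.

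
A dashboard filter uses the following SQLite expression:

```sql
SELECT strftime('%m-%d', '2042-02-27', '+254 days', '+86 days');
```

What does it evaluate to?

02-02

First apply '+254 days', '+86 days': 2042-02-27 → 2043-02-02.
`%m-%d` extracts the month-day: 02-02.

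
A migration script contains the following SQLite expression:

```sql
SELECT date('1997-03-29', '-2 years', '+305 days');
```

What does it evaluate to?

Adding -2 years to 1997-03-29 gives 1995-03-29.
Applying '+305 days' to 1995-03-29: counting 305 days forward gives 1996-01-28.

1996-01-28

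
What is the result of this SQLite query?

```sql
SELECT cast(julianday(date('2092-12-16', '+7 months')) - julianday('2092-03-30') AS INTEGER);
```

Adding +7 months to 2092-12-16 gives 2093-07-16.
1 day remains in March 2092 after the 30th (31 − 30).
Full months from April 2092 through June 2093 contribute their day counts.
Then 16 days into July 2093.
Total: 1 + 30 + 31 + 30 + 31 + 31 + 30 + 31 + 30 + 31 + 31 + 28 + 31 + 30 + 31 + 30 + 16 = 473.

473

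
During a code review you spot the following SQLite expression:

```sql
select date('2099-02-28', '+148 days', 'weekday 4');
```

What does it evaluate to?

2099-07-30

Applying '+148 days' to 2099-02-28: counting 148 days forward gives 2099-07-26.
`weekday 4` advances to the next Thursday; 2099-07-26 is a Sunday, so it moves forward to 2099-07-30.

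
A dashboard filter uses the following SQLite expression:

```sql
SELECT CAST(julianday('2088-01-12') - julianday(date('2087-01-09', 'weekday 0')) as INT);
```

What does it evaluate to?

`weekday 0` advances to the next Sunday; 2087-01-09 is a Thursday, so it moves forward to 2087-01-12.
19 days remain in January 2087 after the 12th (31 − 12).
Full months from February 2087 through December 2087 contribute their day counts.
Then 12 days into January 2088.
Total: 19 + 28 + 31 + 30 + 31 + 30 + 31 + 31 + 30 + 31 + 30 + 31 + 12 = 365.

365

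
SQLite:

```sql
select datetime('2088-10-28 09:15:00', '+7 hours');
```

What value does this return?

2088-10-28 16:15:00

+7 hours from 2088-10-28 09:15:00 is 2088-10-28 16:15:00.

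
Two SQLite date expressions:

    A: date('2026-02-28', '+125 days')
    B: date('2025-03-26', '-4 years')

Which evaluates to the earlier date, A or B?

B

A = 2026-07-03.
B = 2021-03-26.
B is earlier.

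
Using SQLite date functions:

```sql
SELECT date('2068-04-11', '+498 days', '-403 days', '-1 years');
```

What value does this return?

2067-07-15

Applying '+498 days' to 2068-04-11: counting 498 days forward gives 2069-08-22.
Applying '-403 days' to 2069-08-22: counting 403 days back gives 2068-07-15.
Adding -1 year to 2068-07-15 gives 2067-07-15.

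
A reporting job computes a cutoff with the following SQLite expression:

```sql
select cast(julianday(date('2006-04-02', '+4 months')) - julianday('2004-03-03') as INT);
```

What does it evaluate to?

Adding +4 months to 2006-04-02 gives 2006-08-02.
28 days remain in March 2004 after the 3rd (31 − 3).
Full months from April 2004 through July 2006 contribute their day counts.
Then 2 days into August 2006.
Total: 28 + 30 + 31 + 30 + 31 + 31 + 30 + 31 + 30 + 31 + 31 + 28 + 31 + 30 + 31 + 30 + 31 + 31 + 30 + 31 + 30 + 31 + 31 + 28 + 31 + 30 + 31 + 30 + 31 + 2 = 882.

882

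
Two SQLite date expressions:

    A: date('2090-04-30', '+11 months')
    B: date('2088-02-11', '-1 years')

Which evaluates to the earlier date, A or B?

B

A = 2091-03-30.
B = 2087-02-11.
B is earlier.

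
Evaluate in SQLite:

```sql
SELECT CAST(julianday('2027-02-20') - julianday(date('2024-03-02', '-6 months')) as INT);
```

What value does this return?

1267

Adding -6 months to 2024-03-02 gives 2023-09-02.
28 days remain in September 2023 after the 2nd (30 − 2).
Full months from October 2023 through January 2027 contribute their day counts.
Then 20 days into February 2027.
Total: 28 + 31 + 30 + 31 + 31 + 29 + 31 + 30 + 31 + 30 + 31 + 31 + 30 + 31 + 30 + 31 + 31 + 28 + 31 + 30 + 31 + 30 + 31 + 31 + 30 + 31 + 30 + 31 + 31 + 28 + 31 + 30 + 31 + 30 + 31 + 31 + 30 + 31 + 30 + 31 + 31 + 20 = 1267.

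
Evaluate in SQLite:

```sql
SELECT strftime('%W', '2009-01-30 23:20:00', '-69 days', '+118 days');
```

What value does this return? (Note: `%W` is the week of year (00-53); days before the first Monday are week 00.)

11

First apply '-69 days', '+118 days': 2009-01-30 23:20:00 → 2009-03-20 23:20:00.
2009-03-20 is a Friday. SQLite's %W counts Mondays since the year started; the result is 11.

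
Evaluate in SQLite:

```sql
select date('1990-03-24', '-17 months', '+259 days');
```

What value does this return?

Adding -17 months to 1990-03-24 gives 1988-10-24.
Applying '+259 days' to 1988-10-24: counting 259 days forward gives 1989-07-10.

1989-07-10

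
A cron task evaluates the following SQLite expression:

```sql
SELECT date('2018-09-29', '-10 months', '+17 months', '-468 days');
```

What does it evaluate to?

2018-01-16

Adding -10 months to 2018-09-29 gives 2017-11-29.
Adding +17 months to 2017-11-29 gives 2019-04-29.
Applying '-468 days' to 2019-04-29: counting 468 days back gives 2018-01-16.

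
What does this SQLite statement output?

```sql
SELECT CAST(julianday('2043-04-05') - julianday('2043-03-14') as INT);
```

22

17 days remain in March 2043 after the 14th (31 − 14).
Then 5 days into April 2043.
Total: 17 + 5 = 22.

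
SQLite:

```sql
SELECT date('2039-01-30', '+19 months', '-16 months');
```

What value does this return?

2039-04-30

Adding +19 months to 2039-01-30 gives 2040-08-30.
Adding -16 months to 2040-08-30 gives 2039-04-30.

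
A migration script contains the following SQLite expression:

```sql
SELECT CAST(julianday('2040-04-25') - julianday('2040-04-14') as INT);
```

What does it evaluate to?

11

Both dates are in April 2040: 25 − 14 = 11.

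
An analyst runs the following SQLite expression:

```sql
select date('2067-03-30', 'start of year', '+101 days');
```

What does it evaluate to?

2067-04-12

`start of year` rewinds 2067-03-30 to 2067-01-01.
Applying '+101 days' to 2067-01-01: counting 101 days forward gives 2067-04-12.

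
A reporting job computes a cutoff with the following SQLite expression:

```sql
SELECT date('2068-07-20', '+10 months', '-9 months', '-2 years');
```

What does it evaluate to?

Adding +10 months to 2068-07-20 gives 2069-05-20.
Adding -9 months to 2069-05-20 gives 2068-08-20.
Adding -2 years to 2068-08-20 gives 2066-08-20.

2066-08-20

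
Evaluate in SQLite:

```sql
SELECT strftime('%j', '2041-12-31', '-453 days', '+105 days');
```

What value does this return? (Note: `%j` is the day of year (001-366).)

First apply '-453 days', '+105 days': 2041-12-31 → 2041-01-17.
Day-of-year for 2041-01-17: days since 2041-01-01 inclusive = 17, zero-padded to 017.

017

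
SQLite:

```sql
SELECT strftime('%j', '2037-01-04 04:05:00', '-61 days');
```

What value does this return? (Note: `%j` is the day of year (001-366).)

309

First apply '-61 days': 2037-01-04 04:05:00 → 2036-11-04 04:05:00.
Day-of-year for 2036-11-04: days since 2036-01-01 inclusive = 309, zero-padded to 309.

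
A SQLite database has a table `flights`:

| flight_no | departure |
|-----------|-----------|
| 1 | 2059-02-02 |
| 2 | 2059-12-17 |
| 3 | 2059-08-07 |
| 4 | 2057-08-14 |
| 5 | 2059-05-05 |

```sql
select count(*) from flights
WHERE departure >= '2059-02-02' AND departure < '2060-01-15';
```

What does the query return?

Rows in [2059-02-02, 2060-01-15): 2059-02-02, 2059-12-17, 2059-08-07, 2059-05-05 → 4 rows.

4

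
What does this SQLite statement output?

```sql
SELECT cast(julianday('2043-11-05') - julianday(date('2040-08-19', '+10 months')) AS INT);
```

Adding +10 months to 2040-08-19 gives 2041-06-19.
11 days remain in June 2041 after the 19th (30 − 19).
Full months from July 2041 through October 2043 contribute their day counts.
Then 5 days into November 2043.
Total: 11 + 31 + 31 + 30 + 31 + 30 + 31 + 31 + 28 + 31 + 30 + 31 + 30 + 31 + 31 + 30 + 31 + 30 + 31 + 31 + 28 + 31 + 30 + 31 + 30 + 31 + 31 + 30 + 31 + 5 = 869.

869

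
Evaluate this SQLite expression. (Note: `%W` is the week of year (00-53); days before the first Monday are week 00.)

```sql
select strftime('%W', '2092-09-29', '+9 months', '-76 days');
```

First apply '+9 months', '-76 days': 2092-09-29 → 2093-04-14.
2093-04-14 is a Tuesday. SQLite's %W counts Mondays since the year started; the result is 15.

15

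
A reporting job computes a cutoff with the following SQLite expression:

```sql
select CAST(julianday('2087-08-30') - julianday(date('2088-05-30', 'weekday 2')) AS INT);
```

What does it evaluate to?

`weekday 2` advances to the next Tuesday; 2088-05-30 is a Sunday, so it moves forward to 2088-06-01.
1 day remains in August 2087 after the 30th (31 − 30).
Full months from September 2087 through May 2088 contribute their day counts.
Then 1 day into June 2088.
Total: 1 + 30 + 31 + 30 + 31 + 31 + 29 + 31 + 30 + 31 + 1 = 276.
The subtraction is earlier − later, so the result is −276 → -276.

-276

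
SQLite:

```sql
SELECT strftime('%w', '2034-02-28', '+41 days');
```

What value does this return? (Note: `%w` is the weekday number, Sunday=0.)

1

First apply '+41 days': 2034-02-28 → 2034-04-10.
2034-04-10 is a Monday; with Sunday=0 that is 1.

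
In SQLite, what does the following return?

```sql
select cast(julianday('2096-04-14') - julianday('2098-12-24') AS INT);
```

16 days remain in April 2096 after the 14th (30 − 14).
Full months from May 2096 through November 2098 contribute their day counts.
Then 24 days into December 2098.
Total: 16 + 31 + 30 + 31 + 31 + 30 + 31 + 30 + 31 + 31 + 28 + 31 + 30 + 31 + 30 + 31 + 31 + 30 + 31 + 30 + 31 + 31 + 28 + 31 + 30 + 31 + 30 + 31 + 31 + 30 + 31 + 30 + 24 = 984.
The subtraction is earlier − later, so the result is −984 → -984.

-984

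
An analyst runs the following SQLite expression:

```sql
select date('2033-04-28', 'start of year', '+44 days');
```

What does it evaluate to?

2033-02-14

`start of year` rewinds 2033-04-28 to 2033-01-01.
Applying '+44 days' to 2033-01-01: counting 44 days forward gives 2033-02-14.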